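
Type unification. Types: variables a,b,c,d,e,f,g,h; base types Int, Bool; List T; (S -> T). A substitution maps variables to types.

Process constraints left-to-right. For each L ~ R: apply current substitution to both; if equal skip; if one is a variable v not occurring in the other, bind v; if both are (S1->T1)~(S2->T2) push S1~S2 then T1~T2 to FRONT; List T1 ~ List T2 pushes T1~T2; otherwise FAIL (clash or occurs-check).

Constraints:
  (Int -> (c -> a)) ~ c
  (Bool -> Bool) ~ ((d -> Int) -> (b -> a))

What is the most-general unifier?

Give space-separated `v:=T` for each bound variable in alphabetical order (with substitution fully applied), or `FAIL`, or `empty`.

Answer: FAIL

Derivation:
step 1: unify (Int -> (c -> a)) ~ c  [subst: {-} | 1 pending]
  occurs-check fail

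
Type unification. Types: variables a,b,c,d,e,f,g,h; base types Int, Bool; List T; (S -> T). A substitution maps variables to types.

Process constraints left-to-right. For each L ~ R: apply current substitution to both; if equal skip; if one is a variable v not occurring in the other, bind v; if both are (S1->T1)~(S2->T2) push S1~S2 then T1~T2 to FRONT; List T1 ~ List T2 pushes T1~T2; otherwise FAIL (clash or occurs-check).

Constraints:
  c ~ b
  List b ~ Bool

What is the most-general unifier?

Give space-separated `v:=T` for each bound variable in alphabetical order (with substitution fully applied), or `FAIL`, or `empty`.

step 1: unify c ~ b  [subst: {-} | 1 pending]
  bind c := b
step 2: unify List b ~ Bool  [subst: {c:=b} | 0 pending]
  clash: List b vs Bool

Answer: FAIL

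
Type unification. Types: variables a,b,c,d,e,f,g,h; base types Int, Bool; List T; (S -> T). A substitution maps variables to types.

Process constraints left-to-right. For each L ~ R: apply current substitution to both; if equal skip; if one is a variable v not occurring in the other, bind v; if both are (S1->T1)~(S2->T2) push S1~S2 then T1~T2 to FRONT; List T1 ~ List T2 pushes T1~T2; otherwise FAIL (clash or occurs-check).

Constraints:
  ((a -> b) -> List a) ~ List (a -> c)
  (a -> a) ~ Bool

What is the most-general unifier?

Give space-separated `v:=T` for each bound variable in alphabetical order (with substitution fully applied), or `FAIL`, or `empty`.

Answer: FAIL

Derivation:
step 1: unify ((a -> b) -> List a) ~ List (a -> c)  [subst: {-} | 1 pending]
  clash: ((a -> b) -> List a) vs List (a -> c)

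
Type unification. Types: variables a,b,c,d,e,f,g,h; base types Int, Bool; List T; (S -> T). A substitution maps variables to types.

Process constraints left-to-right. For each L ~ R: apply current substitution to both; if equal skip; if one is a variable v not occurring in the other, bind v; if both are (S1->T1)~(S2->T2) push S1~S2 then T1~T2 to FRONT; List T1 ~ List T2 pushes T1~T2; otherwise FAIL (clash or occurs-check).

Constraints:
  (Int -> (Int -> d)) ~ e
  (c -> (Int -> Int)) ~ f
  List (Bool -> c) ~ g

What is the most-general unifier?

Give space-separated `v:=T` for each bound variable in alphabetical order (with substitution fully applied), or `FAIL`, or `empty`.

Answer: e:=(Int -> (Int -> d)) f:=(c -> (Int -> Int)) g:=List (Bool -> c)

Derivation:
step 1: unify (Int -> (Int -> d)) ~ e  [subst: {-} | 2 pending]
  bind e := (Int -> (Int -> d))
step 2: unify (c -> (Int -> Int)) ~ f  [subst: {e:=(Int -> (Int -> d))} | 1 pending]
  bind f := (c -> (Int -> Int))
step 3: unify List (Bool -> c) ~ g  [subst: {e:=(Int -> (Int -> d)), f:=(c -> (Int -> Int))} | 0 pending]
  bind g := List (Bool -> c)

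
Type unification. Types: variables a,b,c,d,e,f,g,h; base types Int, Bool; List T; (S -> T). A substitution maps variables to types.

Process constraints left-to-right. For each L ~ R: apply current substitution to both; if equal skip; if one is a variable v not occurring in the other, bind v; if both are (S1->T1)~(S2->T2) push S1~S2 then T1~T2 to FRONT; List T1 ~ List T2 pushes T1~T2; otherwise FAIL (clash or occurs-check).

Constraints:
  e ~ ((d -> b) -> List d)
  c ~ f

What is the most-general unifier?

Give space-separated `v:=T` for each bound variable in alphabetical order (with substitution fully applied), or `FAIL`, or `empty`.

Answer: c:=f e:=((d -> b) -> List d)

Derivation:
step 1: unify e ~ ((d -> b) -> List d)  [subst: {-} | 1 pending]
  bind e := ((d -> b) -> List d)
step 2: unify c ~ f  [subst: {e:=((d -> b) -> List d)} | 0 pending]
  bind c := f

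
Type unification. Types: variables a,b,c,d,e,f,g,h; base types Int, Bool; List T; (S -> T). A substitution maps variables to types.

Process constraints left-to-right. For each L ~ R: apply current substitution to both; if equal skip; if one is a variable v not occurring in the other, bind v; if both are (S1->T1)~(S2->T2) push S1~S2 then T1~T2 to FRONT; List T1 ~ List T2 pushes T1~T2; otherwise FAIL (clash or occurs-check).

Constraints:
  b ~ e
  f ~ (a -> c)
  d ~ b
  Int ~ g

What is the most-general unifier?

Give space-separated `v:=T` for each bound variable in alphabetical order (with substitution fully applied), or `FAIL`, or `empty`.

Answer: b:=e d:=e f:=(a -> c) g:=Int

Derivation:
step 1: unify b ~ e  [subst: {-} | 3 pending]
  bind b := e
step 2: unify f ~ (a -> c)  [subst: {b:=e} | 2 pending]
  bind f := (a -> c)
step 3: unify d ~ e  [subst: {b:=e, f:=(a -> c)} | 1 pending]
  bind d := e
step 4: unify Int ~ g  [subst: {b:=e, f:=(a -> c), d:=e} | 0 pending]
  bind g := Int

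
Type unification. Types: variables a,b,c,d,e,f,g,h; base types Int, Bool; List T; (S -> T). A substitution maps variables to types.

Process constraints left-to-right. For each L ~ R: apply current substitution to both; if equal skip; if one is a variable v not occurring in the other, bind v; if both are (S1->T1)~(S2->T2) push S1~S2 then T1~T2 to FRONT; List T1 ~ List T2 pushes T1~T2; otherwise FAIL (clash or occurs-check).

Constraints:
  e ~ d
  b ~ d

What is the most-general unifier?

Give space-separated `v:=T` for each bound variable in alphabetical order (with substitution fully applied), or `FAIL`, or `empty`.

step 1: unify e ~ d  [subst: {-} | 1 pending]
  bind e := d
step 2: unify b ~ d  [subst: {e:=d} | 0 pending]
  bind b := d

Answer: b:=d e:=d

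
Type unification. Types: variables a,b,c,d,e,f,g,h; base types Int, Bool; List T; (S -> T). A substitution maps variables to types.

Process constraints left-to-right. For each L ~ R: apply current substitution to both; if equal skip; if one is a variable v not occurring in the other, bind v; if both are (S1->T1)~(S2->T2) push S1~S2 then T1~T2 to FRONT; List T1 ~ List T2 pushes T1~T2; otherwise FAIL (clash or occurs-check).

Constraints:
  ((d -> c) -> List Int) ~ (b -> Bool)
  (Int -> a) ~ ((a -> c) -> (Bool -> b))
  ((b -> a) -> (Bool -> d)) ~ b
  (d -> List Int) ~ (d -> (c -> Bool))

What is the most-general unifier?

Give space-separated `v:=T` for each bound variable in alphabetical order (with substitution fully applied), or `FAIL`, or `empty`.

Answer: FAIL

Derivation:
step 1: unify ((d -> c) -> List Int) ~ (b -> Bool)  [subst: {-} | 3 pending]
  -> decompose arrow: push (d -> c)~b, List Int~Bool
step 2: unify (d -> c) ~ b  [subst: {-} | 4 pending]
  bind b := (d -> c)
step 3: unify List Int ~ Bool  [subst: {b:=(d -> c)} | 3 pending]
  clash: List Int vs Bool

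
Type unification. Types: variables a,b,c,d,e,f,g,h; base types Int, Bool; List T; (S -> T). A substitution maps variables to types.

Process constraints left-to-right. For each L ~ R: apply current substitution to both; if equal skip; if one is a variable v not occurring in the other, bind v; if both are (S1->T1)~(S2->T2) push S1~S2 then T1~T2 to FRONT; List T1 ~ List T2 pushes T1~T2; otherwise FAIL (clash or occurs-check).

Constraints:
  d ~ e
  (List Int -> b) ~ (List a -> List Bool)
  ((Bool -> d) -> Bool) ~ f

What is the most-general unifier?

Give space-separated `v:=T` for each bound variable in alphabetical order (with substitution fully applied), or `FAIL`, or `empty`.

step 1: unify d ~ e  [subst: {-} | 2 pending]
  bind d := e
step 2: unify (List Int -> b) ~ (List a -> List Bool)  [subst: {d:=e} | 1 pending]
  -> decompose arrow: push List Int~List a, b~List Bool
step 3: unify List Int ~ List a  [subst: {d:=e} | 2 pending]
  -> decompose List: push Int~a
step 4: unify Int ~ a  [subst: {d:=e} | 2 pending]
  bind a := Int
step 5: unify b ~ List Bool  [subst: {d:=e, a:=Int} | 1 pending]
  bind b := List Bool
step 6: unify ((Bool -> e) -> Bool) ~ f  [subst: {d:=e, a:=Int, b:=List Bool} | 0 pending]
  bind f := ((Bool -> e) -> Bool)

Answer: a:=Int b:=List Bool d:=e f:=((Bool -> e) -> Bool)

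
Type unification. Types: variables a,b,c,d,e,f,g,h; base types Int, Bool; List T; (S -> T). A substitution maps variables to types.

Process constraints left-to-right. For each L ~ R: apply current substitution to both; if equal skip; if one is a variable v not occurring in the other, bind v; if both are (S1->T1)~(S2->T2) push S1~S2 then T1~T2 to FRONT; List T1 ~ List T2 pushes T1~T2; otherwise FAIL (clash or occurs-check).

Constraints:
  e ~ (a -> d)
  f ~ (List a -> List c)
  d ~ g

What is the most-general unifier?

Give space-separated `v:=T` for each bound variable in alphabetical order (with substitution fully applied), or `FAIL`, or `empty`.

Answer: d:=g e:=(a -> g) f:=(List a -> List c)

Derivation:
step 1: unify e ~ (a -> d)  [subst: {-} | 2 pending]
  bind e := (a -> d)
step 2: unify f ~ (List a -> List c)  [subst: {e:=(a -> d)} | 1 pending]
  bind f := (List a -> List c)
step 3: unify d ~ g  [subst: {e:=(a -> d), f:=(List a -> List c)} | 0 pending]
  bind d := g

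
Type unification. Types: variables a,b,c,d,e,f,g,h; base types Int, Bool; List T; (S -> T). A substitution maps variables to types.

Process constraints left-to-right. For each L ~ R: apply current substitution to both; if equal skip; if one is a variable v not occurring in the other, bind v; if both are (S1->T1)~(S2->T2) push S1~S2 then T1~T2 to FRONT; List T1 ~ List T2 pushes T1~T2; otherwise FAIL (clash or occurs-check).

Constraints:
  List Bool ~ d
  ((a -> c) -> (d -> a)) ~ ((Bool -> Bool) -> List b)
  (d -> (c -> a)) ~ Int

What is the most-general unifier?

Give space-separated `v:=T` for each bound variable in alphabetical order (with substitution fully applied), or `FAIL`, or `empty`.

step 1: unify List Bool ~ d  [subst: {-} | 2 pending]
  bind d := List Bool
step 2: unify ((a -> c) -> (List Bool -> a)) ~ ((Bool -> Bool) -> List b)  [subst: {d:=List Bool} | 1 pending]
  -> decompose arrow: push (a -> c)~(Bool -> Bool), (List Bool -> a)~List b
step 3: unify (a -> c) ~ (Bool -> Bool)  [subst: {d:=List Bool} | 2 pending]
  -> decompose arrow: push a~Bool, c~Bool
step 4: unify a ~ Bool  [subst: {d:=List Bool} | 3 pending]
  bind a := Bool
step 5: unify c ~ Bool  [subst: {d:=List Bool, a:=Bool} | 2 pending]
  bind c := Bool
step 6: unify (List Bool -> Bool) ~ List b  [subst: {d:=List Bool, a:=Bool, c:=Bool} | 1 pending]
  clash: (List Bool -> Bool) vs List b

Answer: FAIL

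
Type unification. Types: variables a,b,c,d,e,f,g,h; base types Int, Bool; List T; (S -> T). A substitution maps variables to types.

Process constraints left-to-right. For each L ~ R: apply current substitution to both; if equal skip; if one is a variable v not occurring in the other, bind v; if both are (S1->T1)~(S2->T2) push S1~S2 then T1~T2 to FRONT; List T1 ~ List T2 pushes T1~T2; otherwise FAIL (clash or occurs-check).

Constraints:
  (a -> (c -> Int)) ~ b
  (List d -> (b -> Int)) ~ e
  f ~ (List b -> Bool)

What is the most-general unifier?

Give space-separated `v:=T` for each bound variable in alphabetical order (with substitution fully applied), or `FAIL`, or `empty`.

Answer: b:=(a -> (c -> Int)) e:=(List d -> ((a -> (c -> Int)) -> Int)) f:=(List (a -> (c -> Int)) -> Bool)

Derivation:
step 1: unify (a -> (c -> Int)) ~ b  [subst: {-} | 2 pending]
  bind b := (a -> (c -> Int))
step 2: unify (List d -> ((a -> (c -> Int)) -> Int)) ~ e  [subst: {b:=(a -> (c -> Int))} | 1 pending]
  bind e := (List d -> ((a -> (c -> Int)) -> Int))
step 3: unify f ~ (List (a -> (c -> Int)) -> Bool)  [subst: {b:=(a -> (c -> Int)), e:=(List d -> ((a -> (c -> Int)) -> Int))} | 0 pending]
  bind f := (List (a -> (c -> Int)) -> Bool)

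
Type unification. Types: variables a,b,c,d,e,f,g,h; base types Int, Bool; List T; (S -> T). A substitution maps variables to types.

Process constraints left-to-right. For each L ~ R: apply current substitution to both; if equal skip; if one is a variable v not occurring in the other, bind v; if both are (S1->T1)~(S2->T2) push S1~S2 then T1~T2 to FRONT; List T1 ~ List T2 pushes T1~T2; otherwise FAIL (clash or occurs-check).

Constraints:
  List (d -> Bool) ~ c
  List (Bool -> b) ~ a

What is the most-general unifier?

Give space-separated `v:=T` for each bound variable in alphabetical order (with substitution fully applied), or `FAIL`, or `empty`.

Answer: a:=List (Bool -> b) c:=List (d -> Bool)

Derivation:
step 1: unify List (d -> Bool) ~ c  [subst: {-} | 1 pending]
  bind c := List (d -> Bool)
step 2: unify List (Bool -> b) ~ a  [subst: {c:=List (d -> Bool)} | 0 pending]
  bind a := List (Bool -> b)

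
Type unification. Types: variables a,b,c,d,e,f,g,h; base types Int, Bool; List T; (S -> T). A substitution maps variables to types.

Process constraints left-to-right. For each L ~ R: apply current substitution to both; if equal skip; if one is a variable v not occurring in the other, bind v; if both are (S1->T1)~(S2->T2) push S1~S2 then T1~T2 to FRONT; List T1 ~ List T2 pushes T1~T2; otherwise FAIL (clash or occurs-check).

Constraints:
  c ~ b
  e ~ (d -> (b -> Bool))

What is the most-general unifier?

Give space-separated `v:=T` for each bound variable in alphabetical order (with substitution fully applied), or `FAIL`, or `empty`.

step 1: unify c ~ b  [subst: {-} | 1 pending]
  bind c := b
step 2: unify e ~ (d -> (b -> Bool))  [subst: {c:=b} | 0 pending]
  bind e := (d -> (b -> Bool))

Answer: c:=b e:=(d -> (b -> Bool))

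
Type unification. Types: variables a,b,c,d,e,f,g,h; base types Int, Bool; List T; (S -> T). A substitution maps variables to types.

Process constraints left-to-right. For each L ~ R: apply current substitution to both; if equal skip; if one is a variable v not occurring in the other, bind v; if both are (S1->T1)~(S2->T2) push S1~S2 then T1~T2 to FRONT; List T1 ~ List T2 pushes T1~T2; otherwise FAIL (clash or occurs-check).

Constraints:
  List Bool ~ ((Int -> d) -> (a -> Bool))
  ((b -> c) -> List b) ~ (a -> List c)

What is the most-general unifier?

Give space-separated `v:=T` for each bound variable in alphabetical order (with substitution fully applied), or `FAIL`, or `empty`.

step 1: unify List Bool ~ ((Int -> d) -> (a -> Bool))  [subst: {-} | 1 pending]
  clash: List Bool vs ((Int -> d) -> (a -> Bool))

Answer: FAIL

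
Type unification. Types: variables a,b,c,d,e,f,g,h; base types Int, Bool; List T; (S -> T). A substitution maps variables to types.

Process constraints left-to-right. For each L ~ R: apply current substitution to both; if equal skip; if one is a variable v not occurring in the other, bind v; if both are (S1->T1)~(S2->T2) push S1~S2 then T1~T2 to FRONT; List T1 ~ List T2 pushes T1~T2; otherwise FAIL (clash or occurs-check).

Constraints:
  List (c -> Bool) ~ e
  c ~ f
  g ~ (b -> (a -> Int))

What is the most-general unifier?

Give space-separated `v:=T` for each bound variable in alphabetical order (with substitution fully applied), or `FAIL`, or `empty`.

Answer: c:=f e:=List (f -> Bool) g:=(b -> (a -> Int))

Derivation:
step 1: unify List (c -> Bool) ~ e  [subst: {-} | 2 pending]
  bind e := List (c -> Bool)
step 2: unify c ~ f  [subst: {e:=List (c -> Bool)} | 1 pending]
  bind c := f
step 3: unify g ~ (b -> (a -> Int))  [subst: {e:=List (c -> Bool), c:=f} | 0 pending]
  bind g := (b -> (a -> Int))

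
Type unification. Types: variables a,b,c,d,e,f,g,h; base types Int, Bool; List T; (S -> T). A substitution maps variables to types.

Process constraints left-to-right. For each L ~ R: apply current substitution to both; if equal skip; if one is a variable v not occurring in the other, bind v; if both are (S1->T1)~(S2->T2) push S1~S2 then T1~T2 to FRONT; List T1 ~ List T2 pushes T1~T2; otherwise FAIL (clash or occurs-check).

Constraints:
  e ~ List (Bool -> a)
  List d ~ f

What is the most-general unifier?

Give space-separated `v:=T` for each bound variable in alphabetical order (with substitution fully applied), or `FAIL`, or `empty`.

Answer: e:=List (Bool -> a) f:=List d

Derivation:
step 1: unify e ~ List (Bool -> a)  [subst: {-} | 1 pending]
  bind e := List (Bool -> a)
step 2: unify List d ~ f  [subst: {e:=List (Bool -> a)} | 0 pending]
  bind f := List d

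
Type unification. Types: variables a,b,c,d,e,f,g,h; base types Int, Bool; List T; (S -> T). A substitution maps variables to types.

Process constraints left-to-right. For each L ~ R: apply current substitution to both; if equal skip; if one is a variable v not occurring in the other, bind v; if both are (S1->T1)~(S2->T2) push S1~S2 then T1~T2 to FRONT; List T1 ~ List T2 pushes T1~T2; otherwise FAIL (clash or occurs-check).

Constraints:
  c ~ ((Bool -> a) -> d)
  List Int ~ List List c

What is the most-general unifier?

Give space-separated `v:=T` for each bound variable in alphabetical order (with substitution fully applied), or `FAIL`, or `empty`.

Answer: FAIL

Derivation:
step 1: unify c ~ ((Bool -> a) -> d)  [subst: {-} | 1 pending]
  bind c := ((Bool -> a) -> d)
step 2: unify List Int ~ List List ((Bool -> a) -> d)  [subst: {c:=((Bool -> a) -> d)} | 0 pending]
  -> decompose List: push Int~List ((Bool -> a) -> d)
step 3: unify Int ~ List ((Bool -> a) -> d)  [subst: {c:=((Bool -> a) -> d)} | 0 pending]
  clash: Int vs List ((Bool -> a) -> d)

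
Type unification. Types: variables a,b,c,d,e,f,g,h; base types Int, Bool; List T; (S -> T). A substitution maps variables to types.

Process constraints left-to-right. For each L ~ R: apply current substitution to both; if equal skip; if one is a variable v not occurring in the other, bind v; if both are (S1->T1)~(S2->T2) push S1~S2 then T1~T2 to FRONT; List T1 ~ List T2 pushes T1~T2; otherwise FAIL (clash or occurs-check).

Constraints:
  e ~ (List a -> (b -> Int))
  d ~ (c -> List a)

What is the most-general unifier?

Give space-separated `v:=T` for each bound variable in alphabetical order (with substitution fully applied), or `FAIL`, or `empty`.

Answer: d:=(c -> List a) e:=(List a -> (b -> Int))

Derivation:
step 1: unify e ~ (List a -> (b -> Int))  [subst: {-} | 1 pending]
  bind e := (List a -> (b -> Int))
step 2: unify d ~ (c -> List a)  [subst: {e:=(List a -> (b -> Int))} | 0 pending]
  bind d := (c -> List a)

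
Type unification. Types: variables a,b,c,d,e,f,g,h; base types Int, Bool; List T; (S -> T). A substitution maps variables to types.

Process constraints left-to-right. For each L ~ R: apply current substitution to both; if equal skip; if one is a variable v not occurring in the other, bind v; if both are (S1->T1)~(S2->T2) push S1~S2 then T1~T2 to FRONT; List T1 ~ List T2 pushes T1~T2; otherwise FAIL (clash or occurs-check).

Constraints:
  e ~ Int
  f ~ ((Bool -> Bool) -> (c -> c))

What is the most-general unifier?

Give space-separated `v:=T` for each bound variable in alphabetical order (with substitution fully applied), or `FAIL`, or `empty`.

Answer: e:=Int f:=((Bool -> Bool) -> (c -> c))

Derivation:
step 1: unify e ~ Int  [subst: {-} | 1 pending]
  bind e := Int
step 2: unify f ~ ((Bool -> Bool) -> (c -> c))  [subst: {e:=Int} | 0 pending]
  bind f := ((Bool -> Bool) -> (c -> c))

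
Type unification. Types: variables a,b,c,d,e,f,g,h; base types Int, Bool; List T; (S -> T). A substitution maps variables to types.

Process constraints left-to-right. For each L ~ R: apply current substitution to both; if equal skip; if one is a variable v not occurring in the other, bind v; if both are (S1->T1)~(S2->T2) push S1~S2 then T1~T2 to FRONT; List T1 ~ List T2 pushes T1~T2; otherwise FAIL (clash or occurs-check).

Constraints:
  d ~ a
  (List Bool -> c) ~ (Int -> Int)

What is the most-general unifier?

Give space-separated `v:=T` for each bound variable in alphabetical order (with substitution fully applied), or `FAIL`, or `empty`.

Answer: FAIL

Derivation:
step 1: unify d ~ a  [subst: {-} | 1 pending]
  bind d := a
step 2: unify (List Bool -> c) ~ (Int -> Int)  [subst: {d:=a} | 0 pending]
  -> decompose arrow: push List Bool~Int, c~Int
step 3: unify List Bool ~ Int  [subst: {d:=a} | 1 pending]
  clash: List Bool vs Int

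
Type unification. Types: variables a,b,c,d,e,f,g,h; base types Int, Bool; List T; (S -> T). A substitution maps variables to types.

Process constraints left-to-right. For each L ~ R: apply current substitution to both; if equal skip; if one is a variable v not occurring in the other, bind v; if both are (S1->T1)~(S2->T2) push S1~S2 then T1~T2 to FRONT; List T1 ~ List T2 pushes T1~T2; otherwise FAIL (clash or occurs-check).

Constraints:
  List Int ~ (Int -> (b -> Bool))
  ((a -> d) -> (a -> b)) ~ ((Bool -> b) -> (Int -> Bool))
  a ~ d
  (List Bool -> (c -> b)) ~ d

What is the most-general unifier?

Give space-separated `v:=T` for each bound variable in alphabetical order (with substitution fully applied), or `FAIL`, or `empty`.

step 1: unify List Int ~ (Int -> (b -> Bool))  [subst: {-} | 3 pending]
  clash: List Int vs (Int -> (b -> Bool))

Answer: FAIL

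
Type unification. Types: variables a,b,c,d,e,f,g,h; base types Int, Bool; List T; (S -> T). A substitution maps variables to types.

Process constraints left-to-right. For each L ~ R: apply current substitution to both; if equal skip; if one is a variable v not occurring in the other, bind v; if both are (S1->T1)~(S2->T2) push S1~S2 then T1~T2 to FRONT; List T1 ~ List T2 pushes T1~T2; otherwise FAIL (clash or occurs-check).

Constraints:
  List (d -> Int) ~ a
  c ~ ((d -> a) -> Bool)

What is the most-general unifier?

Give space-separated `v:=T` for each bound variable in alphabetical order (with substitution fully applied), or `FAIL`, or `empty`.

step 1: unify List (d -> Int) ~ a  [subst: {-} | 1 pending]
  bind a := List (d -> Int)
step 2: unify c ~ ((d -> List (d -> Int)) -> Bool)  [subst: {a:=List (d -> Int)} | 0 pending]
  bind c := ((d -> List (d -> Int)) -> Bool)

Answer: a:=List (d -> Int) c:=((d -> List (d -> Int)) -> Bool)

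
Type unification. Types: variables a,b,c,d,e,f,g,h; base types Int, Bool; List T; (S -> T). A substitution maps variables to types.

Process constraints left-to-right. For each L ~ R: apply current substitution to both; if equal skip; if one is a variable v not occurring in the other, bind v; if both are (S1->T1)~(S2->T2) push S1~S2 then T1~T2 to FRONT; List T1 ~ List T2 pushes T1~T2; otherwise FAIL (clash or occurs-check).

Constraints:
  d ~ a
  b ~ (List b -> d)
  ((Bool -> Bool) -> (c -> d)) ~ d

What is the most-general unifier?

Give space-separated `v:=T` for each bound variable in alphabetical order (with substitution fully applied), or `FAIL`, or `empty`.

Answer: FAIL

Derivation:
step 1: unify d ~ a  [subst: {-} | 2 pending]
  bind d := a
step 2: unify b ~ (List b -> a)  [subst: {d:=a} | 1 pending]
  occurs-check fail: b in (List b -> a)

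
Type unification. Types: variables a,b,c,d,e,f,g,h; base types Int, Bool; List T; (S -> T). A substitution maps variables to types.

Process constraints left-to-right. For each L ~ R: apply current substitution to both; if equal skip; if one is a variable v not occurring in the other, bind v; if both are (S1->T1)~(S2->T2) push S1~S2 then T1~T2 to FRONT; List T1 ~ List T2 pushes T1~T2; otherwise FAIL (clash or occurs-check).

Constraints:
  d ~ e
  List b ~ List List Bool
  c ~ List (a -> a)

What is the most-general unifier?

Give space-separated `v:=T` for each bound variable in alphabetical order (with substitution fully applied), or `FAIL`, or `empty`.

Answer: b:=List Bool c:=List (a -> a) d:=e

Derivation:
step 1: unify d ~ e  [subst: {-} | 2 pending]
  bind d := e
step 2: unify List b ~ List List Bool  [subst: {d:=e} | 1 pending]
  -> decompose List: push b~List Bool
step 3: unify b ~ List Bool  [subst: {d:=e} | 1 pending]
  bind b := List Bool
step 4: unify c ~ List (a -> a)  [subst: {d:=e, b:=List Bool} | 0 pending]
  bind c := List (a -> a)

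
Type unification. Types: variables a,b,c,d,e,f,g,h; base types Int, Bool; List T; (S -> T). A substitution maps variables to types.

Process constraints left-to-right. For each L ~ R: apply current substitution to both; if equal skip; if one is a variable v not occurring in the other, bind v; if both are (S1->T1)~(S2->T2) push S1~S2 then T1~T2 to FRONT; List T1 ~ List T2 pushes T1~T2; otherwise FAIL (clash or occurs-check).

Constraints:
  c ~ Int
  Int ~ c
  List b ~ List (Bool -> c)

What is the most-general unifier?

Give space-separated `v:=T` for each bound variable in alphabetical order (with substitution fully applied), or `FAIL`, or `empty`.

step 1: unify c ~ Int  [subst: {-} | 2 pending]
  bind c := Int
step 2: unify Int ~ Int  [subst: {c:=Int} | 1 pending]
  -> identical, skip
step 3: unify List b ~ List (Bool -> Int)  [subst: {c:=Int} | 0 pending]
  -> decompose List: push b~(Bool -> Int)
step 4: unify b ~ (Bool -> Int)  [subst: {c:=Int} | 0 pending]
  bind b := (Bool -> Int)

Answer: b:=(Bool -> Int) c:=Int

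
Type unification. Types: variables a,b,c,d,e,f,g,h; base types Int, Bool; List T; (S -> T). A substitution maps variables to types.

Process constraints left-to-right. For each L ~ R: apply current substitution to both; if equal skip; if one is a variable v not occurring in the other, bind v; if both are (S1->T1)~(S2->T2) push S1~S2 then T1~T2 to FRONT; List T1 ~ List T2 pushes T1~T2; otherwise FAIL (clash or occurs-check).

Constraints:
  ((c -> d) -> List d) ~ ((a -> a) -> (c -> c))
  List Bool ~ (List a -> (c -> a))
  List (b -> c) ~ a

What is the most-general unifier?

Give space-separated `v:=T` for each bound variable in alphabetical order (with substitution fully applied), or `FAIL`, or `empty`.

Answer: FAIL

Derivation:
step 1: unify ((c -> d) -> List d) ~ ((a -> a) -> (c -> c))  [subst: {-} | 2 pending]
  -> decompose arrow: push (c -> d)~(a -> a), List d~(c -> c)
step 2: unify (c -> d) ~ (a -> a)  [subst: {-} | 3 pending]
  -> decompose arrow: push c~a, d~a
step 3: unify c ~ a  [subst: {-} | 4 pending]
  bind c := a
step 4: unify d ~ a  [subst: {c:=a} | 3 pending]
  bind d := a
step 5: unify List a ~ (a -> a)  [subst: {c:=a, d:=a} | 2 pending]
  clash: List a vs (a -> a)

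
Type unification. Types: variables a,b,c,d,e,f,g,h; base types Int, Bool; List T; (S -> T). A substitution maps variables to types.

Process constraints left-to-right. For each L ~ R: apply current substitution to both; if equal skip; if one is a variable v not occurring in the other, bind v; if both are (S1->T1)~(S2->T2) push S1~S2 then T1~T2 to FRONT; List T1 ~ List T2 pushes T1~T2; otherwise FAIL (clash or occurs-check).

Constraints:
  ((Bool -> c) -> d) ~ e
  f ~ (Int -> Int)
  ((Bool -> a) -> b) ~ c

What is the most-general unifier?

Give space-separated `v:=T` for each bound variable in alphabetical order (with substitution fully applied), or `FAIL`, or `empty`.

Answer: c:=((Bool -> a) -> b) e:=((Bool -> ((Bool -> a) -> b)) -> d) f:=(Int -> Int)

Derivation:
step 1: unify ((Bool -> c) -> d) ~ e  [subst: {-} | 2 pending]
  bind e := ((Bool -> c) -> d)
step 2: unify f ~ (Int -> Int)  [subst: {e:=((Bool -> c) -> d)} | 1 pending]
  bind f := (Int -> Int)
step 3: unify ((Bool -> a) -> b) ~ c  [subst: {e:=((Bool -> c) -> d), f:=(Int -> Int)} | 0 pending]
  bind c := ((Bool -> a) -> b)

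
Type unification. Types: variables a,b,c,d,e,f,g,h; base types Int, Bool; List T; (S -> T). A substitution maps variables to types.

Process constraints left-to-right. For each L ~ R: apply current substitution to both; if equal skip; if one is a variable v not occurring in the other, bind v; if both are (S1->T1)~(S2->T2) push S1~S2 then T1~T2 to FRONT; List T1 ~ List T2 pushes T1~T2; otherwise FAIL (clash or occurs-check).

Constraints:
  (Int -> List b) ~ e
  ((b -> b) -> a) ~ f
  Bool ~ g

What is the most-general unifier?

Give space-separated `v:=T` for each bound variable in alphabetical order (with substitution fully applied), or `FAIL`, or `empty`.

Answer: e:=(Int -> List b) f:=((b -> b) -> a) g:=Bool

Derivation:
step 1: unify (Int -> List b) ~ e  [subst: {-} | 2 pending]
  bind e := (Int -> List b)
step 2: unify ((b -> b) -> a) ~ f  [subst: {e:=(Int -> List b)} | 1 pending]
  bind f := ((b -> b) -> a)
step 3: unify Bool ~ g  [subst: {e:=(Int -> List b), f:=((b -> b) -> a)} | 0 pending]
  bind g := Bool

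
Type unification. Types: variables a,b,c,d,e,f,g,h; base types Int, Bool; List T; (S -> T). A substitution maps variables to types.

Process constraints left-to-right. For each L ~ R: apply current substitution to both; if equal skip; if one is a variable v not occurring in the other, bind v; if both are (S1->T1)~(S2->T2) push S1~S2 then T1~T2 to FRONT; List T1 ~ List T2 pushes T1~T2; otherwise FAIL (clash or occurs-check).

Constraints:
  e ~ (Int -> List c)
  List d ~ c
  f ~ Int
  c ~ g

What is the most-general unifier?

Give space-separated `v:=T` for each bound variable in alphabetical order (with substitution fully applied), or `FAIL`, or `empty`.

step 1: unify e ~ (Int -> List c)  [subst: {-} | 3 pending]
  bind e := (Int -> List c)
step 2: unify List d ~ c  [subst: {e:=(Int -> List c)} | 2 pending]
  bind c := List d
step 3: unify f ~ Int  [subst: {e:=(Int -> List c), c:=List d} | 1 pending]
  bind f := Int
step 4: unify List d ~ g  [subst: {e:=(Int -> List c), c:=List d, f:=Int} | 0 pending]
  bind g := List d

Answer: c:=List d e:=(Int -> List List d) f:=Int g:=List d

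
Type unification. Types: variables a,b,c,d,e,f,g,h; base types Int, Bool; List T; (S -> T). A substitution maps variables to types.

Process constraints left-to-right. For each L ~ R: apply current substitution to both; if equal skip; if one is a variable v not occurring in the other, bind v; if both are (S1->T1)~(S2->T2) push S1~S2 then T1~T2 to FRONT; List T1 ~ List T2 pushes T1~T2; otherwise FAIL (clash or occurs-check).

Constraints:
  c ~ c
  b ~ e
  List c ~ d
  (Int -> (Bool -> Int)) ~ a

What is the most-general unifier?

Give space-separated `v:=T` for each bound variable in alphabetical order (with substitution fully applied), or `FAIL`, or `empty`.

step 1: unify c ~ c  [subst: {-} | 3 pending]
  -> identical, skip
step 2: unify b ~ e  [subst: {-} | 2 pending]
  bind b := e
step 3: unify List c ~ d  [subst: {b:=e} | 1 pending]
  bind d := List c
step 4: unify (Int -> (Bool -> Int)) ~ a  [subst: {b:=e, d:=List c} | 0 pending]
  bind a := (Int -> (Bool -> Int))

Answer: a:=(Int -> (Bool -> Int)) b:=e d:=List c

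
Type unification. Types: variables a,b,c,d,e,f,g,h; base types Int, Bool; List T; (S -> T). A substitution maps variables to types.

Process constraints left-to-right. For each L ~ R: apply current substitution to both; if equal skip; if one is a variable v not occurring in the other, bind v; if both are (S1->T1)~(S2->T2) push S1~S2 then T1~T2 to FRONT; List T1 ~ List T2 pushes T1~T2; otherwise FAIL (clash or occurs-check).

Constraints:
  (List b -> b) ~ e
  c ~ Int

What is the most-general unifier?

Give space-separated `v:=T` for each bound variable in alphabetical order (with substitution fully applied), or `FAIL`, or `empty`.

step 1: unify (List b -> b) ~ e  [subst: {-} | 1 pending]
  bind e := (List b -> b)
step 2: unify c ~ Int  [subst: {e:=(List b -> b)} | 0 pending]
  bind c := Int

Answer: c:=Int e:=(List b -> b)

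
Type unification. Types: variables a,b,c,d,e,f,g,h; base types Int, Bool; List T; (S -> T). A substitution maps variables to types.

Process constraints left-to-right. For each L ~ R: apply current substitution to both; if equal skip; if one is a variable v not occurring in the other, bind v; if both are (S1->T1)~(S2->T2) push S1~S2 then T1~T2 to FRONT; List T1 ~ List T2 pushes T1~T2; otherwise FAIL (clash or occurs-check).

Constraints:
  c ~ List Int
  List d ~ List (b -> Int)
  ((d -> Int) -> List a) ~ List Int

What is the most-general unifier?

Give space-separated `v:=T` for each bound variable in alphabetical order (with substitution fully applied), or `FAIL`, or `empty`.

step 1: unify c ~ List Int  [subst: {-} | 2 pending]
  bind c := List Int
step 2: unify List d ~ List (b -> Int)  [subst: {c:=List Int} | 1 pending]
  -> decompose List: push d~(b -> Int)
step 3: unify d ~ (b -> Int)  [subst: {c:=List Int} | 1 pending]
  bind d := (b -> Int)
step 4: unify (((b -> Int) -> Int) -> List a) ~ List Int  [subst: {c:=List Int, d:=(b -> Int)} | 0 pending]
  clash: (((b -> Int) -> Int) -> List a) vs List Int

Answer: FAIL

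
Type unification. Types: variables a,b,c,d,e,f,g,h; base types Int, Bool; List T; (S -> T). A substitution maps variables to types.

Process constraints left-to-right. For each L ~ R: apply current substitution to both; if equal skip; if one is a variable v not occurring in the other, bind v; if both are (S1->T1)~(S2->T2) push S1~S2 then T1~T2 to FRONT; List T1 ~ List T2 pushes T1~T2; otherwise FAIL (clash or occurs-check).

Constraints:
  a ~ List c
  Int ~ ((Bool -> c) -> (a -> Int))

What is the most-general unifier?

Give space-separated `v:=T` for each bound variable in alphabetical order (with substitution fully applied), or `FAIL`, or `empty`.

step 1: unify a ~ List c  [subst: {-} | 1 pending]
  bind a := List c
step 2: unify Int ~ ((Bool -> c) -> (List c -> Int))  [subst: {a:=List c} | 0 pending]
  clash: Int vs ((Bool -> c) -> (List c -> Int))

Answer: FAIL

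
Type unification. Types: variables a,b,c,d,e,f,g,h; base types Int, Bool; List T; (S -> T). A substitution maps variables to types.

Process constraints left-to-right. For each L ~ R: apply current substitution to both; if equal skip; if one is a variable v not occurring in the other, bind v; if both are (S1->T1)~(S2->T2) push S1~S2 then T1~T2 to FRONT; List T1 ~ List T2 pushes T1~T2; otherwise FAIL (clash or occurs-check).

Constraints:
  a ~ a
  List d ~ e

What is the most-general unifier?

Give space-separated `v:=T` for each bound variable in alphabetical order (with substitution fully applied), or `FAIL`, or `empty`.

Answer: e:=List d

Derivation:
step 1: unify a ~ a  [subst: {-} | 1 pending]
  -> identical, skip
step 2: unify List d ~ e  [subst: {-} | 0 pending]
  bind e := List d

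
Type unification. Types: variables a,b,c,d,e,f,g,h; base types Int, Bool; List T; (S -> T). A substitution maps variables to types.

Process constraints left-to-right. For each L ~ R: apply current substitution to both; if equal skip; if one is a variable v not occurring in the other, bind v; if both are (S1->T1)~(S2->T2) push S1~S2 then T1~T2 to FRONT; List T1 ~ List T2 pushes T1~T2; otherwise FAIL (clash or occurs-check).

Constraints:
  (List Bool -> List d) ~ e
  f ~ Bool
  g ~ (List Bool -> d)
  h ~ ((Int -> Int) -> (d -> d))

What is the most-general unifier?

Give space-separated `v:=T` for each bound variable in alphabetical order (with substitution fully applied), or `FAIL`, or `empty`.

step 1: unify (List Bool -> List d) ~ e  [subst: {-} | 3 pending]
  bind e := (List Bool -> List d)
step 2: unify f ~ Bool  [subst: {e:=(List Bool -> List d)} | 2 pending]
  bind f := Bool
step 3: unify g ~ (List Bool -> d)  [subst: {e:=(List Bool -> List d), f:=Bool} | 1 pending]
  bind g := (List Bool -> d)
step 4: unify h ~ ((Int -> Int) -> (d -> d))  [subst: {e:=(List Bool -> List d), f:=Bool, g:=(List Bool -> d)} | 0 pending]
  bind h := ((Int -> Int) -> (d -> d))

Answer: e:=(List Bool -> List d) f:=Bool g:=(List Bool -> d) h:=((Int -> Int) -> (d -> d))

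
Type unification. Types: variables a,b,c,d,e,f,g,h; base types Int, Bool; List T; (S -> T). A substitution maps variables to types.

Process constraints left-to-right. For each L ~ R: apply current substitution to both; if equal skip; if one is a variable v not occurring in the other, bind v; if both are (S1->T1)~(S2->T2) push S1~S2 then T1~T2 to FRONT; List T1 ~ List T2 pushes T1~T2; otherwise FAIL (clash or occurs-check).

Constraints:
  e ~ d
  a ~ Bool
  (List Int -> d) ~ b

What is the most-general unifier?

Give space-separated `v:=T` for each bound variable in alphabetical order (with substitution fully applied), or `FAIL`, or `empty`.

Answer: a:=Bool b:=(List Int -> d) e:=d

Derivation:
step 1: unify e ~ d  [subst: {-} | 2 pending]
  bind e := d
step 2: unify a ~ Bool  [subst: {e:=d} | 1 pending]
  bind a := Bool
step 3: unify (List Int -> d) ~ b  [subst: {e:=d, a:=Bool} | 0 pending]
  bind b := (List Int -> d)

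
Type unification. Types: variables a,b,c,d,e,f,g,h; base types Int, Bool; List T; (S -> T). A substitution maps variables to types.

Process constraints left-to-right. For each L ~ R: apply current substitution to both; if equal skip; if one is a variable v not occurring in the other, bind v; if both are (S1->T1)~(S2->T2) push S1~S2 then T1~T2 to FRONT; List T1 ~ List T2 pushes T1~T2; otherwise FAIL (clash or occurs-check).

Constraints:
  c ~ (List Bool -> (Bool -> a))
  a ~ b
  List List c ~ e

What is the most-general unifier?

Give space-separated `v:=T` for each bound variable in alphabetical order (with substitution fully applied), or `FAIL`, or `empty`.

Answer: a:=b c:=(List Bool -> (Bool -> b)) e:=List List (List Bool -> (Bool -> b))

Derivation:
step 1: unify c ~ (List Bool -> (Bool -> a))  [subst: {-} | 2 pending]
  bind c := (List Bool -> (Bool -> a))
step 2: unify a ~ b  [subst: {c:=(List Bool -> (Bool -> a))} | 1 pending]
  bind a := b
step 3: unify List List (List Bool -> (Bool -> b)) ~ e  [subst: {c:=(List Bool -> (Bool -> a)), a:=b} | 0 pending]
  bind e := List List (List Bool -> (Bool -> b))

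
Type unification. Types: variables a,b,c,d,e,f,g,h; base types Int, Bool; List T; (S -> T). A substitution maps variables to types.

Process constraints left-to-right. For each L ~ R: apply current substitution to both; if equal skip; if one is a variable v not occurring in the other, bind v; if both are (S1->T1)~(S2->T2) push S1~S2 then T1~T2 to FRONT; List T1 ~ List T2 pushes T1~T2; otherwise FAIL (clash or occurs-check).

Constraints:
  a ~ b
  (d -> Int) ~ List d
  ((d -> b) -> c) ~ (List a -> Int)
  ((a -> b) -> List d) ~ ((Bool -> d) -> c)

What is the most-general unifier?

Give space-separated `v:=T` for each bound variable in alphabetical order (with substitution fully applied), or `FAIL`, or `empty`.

Answer: FAIL

Derivation:
step 1: unify a ~ b  [subst: {-} | 3 pending]
  bind a := b
step 2: unify (d -> Int) ~ List d  [subst: {a:=b} | 2 pending]
  clash: (d -> Int) vs List d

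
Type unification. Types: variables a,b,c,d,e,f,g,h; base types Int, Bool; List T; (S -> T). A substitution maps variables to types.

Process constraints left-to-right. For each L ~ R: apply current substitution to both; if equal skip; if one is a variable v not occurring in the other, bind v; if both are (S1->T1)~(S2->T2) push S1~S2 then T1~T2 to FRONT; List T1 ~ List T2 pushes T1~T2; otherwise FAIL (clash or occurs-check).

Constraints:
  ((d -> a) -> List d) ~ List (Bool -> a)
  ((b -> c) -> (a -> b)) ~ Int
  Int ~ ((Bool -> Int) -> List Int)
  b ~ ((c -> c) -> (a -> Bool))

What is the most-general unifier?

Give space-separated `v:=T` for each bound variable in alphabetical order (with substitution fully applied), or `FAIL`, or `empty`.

Answer: FAIL

Derivation:
step 1: unify ((d -> a) -> List d) ~ List (Bool -> a)  [subst: {-} | 3 pending]
  clash: ((d -> a) -> List d) vs List (Bool -> a)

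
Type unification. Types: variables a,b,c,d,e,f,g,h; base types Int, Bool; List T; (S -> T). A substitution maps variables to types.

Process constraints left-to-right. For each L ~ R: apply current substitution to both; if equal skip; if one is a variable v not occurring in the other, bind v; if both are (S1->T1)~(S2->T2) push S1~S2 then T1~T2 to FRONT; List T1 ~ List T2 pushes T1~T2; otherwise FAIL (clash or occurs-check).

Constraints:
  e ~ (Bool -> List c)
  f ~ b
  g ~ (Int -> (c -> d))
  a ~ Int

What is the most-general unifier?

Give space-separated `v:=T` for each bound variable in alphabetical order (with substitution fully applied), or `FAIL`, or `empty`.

Answer: a:=Int e:=(Bool -> List c) f:=b g:=(Int -> (c -> d))

Derivation:
step 1: unify e ~ (Bool -> List c)  [subst: {-} | 3 pending]
  bind e := (Bool -> List c)
step 2: unify f ~ b  [subst: {e:=(Bool -> List c)} | 2 pending]
  bind f := b
step 3: unify g ~ (Int -> (c -> d))  [subst: {e:=(Bool -> List c), f:=b} | 1 pending]
  bind g := (Int -> (c -> d))
step 4: unify a ~ Int  [subst: {e:=(Bool -> List c), f:=b, g:=(Int -> (c -> d))} | 0 pending]
  bind a := Int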